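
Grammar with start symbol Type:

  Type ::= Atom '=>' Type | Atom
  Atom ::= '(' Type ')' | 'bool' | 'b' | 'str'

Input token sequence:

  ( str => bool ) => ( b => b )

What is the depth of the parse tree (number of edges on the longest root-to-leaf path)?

6

[Type [Atom ( [Type [Atom str] => [Type [Atom bool]]] )] => [Type [Atom ( [Type [Atom b] => [Type [Atom b]]] )]]]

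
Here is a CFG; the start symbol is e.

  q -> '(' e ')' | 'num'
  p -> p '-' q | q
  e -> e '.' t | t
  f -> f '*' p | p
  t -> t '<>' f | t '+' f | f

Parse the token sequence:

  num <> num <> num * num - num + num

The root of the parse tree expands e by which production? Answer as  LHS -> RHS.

e -> t

[e [t [t [t [t [f [p [q num]]]] <> [f [p [q num]]]] <> [f [f [p [q num]]] * [p [p [q num]] - [q num]]]] + [f [p [q num]]]]]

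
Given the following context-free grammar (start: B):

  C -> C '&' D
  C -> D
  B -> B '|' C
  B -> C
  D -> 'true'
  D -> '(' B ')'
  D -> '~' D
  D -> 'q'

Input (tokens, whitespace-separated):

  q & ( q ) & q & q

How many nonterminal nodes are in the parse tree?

[B [C [C [C [C [D q]] & [D ( [B [C [D q]]] )]] & [D q]] & [D q]]]

12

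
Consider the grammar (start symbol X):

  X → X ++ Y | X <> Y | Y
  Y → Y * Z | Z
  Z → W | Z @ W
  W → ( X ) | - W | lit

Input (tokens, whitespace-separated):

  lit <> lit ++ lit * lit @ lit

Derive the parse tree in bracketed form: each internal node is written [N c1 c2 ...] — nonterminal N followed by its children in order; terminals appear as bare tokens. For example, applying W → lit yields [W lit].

[X [X [X [Y [Z [W lit]]]] <> [Y [Z [W lit]]]] ++ [Y [Y [Z [W lit]]] * [Z [Z [W lit]] @ [W lit]]]]

X
X ++ Y
X <> Y ++ Y
Y <> Y ++ Y
Z <> Y ++ Y
W <> Y ++ Y
lit <> Y ++ Y
lit <> Z ++ Y
lit <> W ++ Y
lit <> lit ++ Y
lit <> lit ++ Y * Z
lit <> lit ++ Z * Z
lit <> lit ++ W * Z
lit <> lit ++ lit * Z
lit <> lit ++ lit * Z @ W
lit <> lit ++ lit * W @ W
lit <> lit ++ lit * lit @ W
lit <> lit ++ lit * lit @ lit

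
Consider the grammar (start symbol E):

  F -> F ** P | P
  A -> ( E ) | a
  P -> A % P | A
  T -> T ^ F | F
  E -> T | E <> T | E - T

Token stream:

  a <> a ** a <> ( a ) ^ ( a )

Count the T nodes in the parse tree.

6

[E [E [E [T [F [P [A a]]]]] <> [T [F [F [P [A a]]] ** [P [A a]]]]] <> [T [T [F [P [A ( [E [T [F [P [A a]]]]] )]]]] ^ [F [P [A ( [E [T [F [P [A a]]]]] )]]]]]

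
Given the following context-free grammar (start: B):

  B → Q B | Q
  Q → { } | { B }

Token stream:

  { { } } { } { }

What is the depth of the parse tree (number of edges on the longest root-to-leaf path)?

4

[B [Q { [B [Q { }]] }] [B [Q { }] [B [Q { }]]]]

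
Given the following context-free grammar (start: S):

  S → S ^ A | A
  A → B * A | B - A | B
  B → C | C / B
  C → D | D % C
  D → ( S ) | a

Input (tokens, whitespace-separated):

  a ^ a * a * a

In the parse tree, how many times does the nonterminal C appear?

[S [S [A [B [C [D a]]]]] ^ [A [B [C [D a]]] * [A [B [C [D a]]] * [A [B [C [D a]]]]]]]

4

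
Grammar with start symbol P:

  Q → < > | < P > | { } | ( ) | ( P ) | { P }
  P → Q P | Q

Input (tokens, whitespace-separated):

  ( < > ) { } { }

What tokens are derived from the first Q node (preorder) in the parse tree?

[P [Q ( [P [Q < >]] )] [P [Q { }] [P [Q { }]]]]

( < > )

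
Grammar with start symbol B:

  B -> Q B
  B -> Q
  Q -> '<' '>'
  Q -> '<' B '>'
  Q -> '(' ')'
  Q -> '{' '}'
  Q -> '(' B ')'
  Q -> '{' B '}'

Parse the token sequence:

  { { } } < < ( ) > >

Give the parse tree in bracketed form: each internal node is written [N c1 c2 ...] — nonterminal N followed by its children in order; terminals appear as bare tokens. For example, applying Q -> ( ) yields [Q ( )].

B
Q B
{ B } B
{ Q } B
{ { } } B
{ { } } Q
{ { } } < B >
{ { } } < Q >
{ { } } < < B > >
{ { } } < < Q > >
{ { } } < < ( ) > >

[B [Q { [B [Q { }]] }] [B [Q < [B [Q < [B [Q ( )]] >]] >]]]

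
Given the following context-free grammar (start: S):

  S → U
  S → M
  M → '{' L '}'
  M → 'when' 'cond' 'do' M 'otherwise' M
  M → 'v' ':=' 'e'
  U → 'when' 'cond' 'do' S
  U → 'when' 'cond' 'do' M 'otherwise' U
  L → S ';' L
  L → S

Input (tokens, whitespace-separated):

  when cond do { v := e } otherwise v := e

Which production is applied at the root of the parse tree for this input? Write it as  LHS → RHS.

[S [M when cond do [M { [L [S [M v := e]]] }] otherwise [M v := e]]]

S → M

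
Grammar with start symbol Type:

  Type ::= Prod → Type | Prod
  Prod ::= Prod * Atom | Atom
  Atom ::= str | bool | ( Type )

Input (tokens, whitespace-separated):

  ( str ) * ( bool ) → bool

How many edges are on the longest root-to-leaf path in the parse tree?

[Type [Prod [Prod [Atom ( [Type [Prod [Atom str]]] )]] * [Atom ( [Type [Prod [Atom bool]]] )]] → [Type [Prod [Atom bool]]]]

7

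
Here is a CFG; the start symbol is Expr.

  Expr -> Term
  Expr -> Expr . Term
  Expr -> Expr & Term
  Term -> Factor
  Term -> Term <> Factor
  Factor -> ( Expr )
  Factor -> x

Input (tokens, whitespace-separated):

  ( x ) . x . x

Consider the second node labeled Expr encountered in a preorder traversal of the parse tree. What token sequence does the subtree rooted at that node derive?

( x ) . x

[Expr [Expr [Expr [Term [Factor ( [Expr [Term [Factor x]]] )]]] . [Term [Factor x]]] . [Term [Factor x]]]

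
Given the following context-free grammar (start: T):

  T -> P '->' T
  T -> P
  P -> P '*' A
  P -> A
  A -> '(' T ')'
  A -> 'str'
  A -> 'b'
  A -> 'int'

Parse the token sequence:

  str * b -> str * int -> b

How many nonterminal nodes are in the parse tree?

[T [P [P [A str]] * [A b]] -> [T [P [P [A str]] * [A int]] -> [T [P [A b]]]]]

13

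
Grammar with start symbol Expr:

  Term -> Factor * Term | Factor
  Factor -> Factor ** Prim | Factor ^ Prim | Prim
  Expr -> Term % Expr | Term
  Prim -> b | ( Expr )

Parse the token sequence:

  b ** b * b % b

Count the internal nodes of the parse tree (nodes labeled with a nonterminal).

13

[Expr [Term [Factor [Factor [Prim b]] ** [Prim b]] * [Term [Factor [Prim b]]]] % [Expr [Term [Factor [Prim b]]]]]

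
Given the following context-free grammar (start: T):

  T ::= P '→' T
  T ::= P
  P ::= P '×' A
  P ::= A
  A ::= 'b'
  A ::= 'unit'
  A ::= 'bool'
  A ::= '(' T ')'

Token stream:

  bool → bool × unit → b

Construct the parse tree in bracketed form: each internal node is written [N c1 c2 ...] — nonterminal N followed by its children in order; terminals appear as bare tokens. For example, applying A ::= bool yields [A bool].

[T [P [A bool]] → [T [P [P [A bool]] × [A unit]] → [T [P [A b]]]]]

T
P → T
A → T
bool → T
bool → P → T
bool → P × A → T
bool → A × A → T
bool → bool × A → T
bool → bool × unit → T
bool → bool × unit → P
bool → bool × unit → A
bool → bool × unit → b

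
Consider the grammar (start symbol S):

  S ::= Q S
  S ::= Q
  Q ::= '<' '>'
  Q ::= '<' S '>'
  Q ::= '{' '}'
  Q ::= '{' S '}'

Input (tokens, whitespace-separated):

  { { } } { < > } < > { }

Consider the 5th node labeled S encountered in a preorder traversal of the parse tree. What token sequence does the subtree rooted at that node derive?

< > { }

[S [Q { [S [Q { }]] }] [S [Q { [S [Q < >]] }] [S [Q < >] [S [Q { }]]]]]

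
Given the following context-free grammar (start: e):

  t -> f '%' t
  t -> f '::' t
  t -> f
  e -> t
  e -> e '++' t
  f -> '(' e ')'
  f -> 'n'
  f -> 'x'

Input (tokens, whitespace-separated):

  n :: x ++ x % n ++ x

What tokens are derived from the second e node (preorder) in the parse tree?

n :: x ++ x % n

[e [e [e [t [f n] :: [t [f x]]]] ++ [t [f x] % [t [f n]]]] ++ [t [f x]]]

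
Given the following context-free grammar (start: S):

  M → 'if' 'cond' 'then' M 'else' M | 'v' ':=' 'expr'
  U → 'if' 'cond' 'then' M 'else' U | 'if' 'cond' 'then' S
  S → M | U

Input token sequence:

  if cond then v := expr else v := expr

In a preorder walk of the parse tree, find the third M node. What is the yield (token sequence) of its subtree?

v := expr

[S [M if cond then [M v := expr] else [M v := expr]]]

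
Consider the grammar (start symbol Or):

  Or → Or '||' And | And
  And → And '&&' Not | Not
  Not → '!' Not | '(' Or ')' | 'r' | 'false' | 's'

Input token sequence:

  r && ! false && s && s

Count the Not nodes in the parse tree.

[Or [And [And [And [And [Not r]] && [Not ! [Not false]]] && [Not s]] && [Not s]]]

5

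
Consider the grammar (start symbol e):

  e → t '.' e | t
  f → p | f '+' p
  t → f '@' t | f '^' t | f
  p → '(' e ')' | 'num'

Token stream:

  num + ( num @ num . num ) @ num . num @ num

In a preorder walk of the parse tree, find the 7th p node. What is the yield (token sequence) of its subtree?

num

[e [t [f [f [p num]] + [p ( [e [t [f [p num]] @ [t [f [p num]]]] . [e [t [f [p num]]]]] )]] @ [t [f [p num]]]] . [e [t [f [p num]] @ [t [f [p num]]]]]]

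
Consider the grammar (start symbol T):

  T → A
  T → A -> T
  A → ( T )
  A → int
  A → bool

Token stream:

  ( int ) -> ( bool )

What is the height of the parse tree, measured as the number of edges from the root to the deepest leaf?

[T [A ( [T [A int]] )] -> [T [A ( [T [A bool]] )]]]

5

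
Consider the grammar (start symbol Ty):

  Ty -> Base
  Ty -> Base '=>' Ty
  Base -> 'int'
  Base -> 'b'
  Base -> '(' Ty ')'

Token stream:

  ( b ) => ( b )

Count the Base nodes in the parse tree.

[Ty [Base ( [Ty [Base b]] )] => [Ty [Base ( [Ty [Base b]] )]]]

4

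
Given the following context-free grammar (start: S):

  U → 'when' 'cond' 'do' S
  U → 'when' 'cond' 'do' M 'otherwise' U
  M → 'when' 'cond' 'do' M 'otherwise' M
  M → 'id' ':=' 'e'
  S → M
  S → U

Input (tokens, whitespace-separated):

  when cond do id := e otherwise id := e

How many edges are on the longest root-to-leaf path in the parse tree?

3

[S [M when cond do [M id := e] otherwise [M id := e]]]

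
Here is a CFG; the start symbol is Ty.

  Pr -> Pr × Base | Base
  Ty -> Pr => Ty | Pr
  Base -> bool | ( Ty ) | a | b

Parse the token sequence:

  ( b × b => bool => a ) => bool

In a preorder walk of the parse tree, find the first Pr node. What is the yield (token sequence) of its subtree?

[Ty [Pr [Base ( [Ty [Pr [Pr [Base b]] × [Base b]] => [Ty [Pr [Base bool]] => [Ty [Pr [Base a]]]]] )]] => [Ty [Pr [Base bool]]]]

( b × b => bool => a )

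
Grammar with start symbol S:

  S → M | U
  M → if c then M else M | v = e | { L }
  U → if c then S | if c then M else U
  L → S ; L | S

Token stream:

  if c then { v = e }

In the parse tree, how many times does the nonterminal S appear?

3

[S [U if c then [S [M { [L [S [M v = e]]] }]]]]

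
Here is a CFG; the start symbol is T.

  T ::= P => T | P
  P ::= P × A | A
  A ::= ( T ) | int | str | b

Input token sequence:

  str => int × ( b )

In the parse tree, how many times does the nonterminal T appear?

[T [P [A str]] => [T [P [P [A int]] × [A ( [T [P [A b]]] )]]]]

3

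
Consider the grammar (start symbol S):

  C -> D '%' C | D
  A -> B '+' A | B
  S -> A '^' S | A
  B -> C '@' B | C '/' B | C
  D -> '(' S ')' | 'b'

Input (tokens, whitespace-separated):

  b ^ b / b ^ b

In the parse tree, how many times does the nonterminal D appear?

[S [A [B [C [D b]]]] ^ [S [A [B [C [D b]] / [B [C [D b]]]]] ^ [S [A [B [C [D b]]]]]]]

4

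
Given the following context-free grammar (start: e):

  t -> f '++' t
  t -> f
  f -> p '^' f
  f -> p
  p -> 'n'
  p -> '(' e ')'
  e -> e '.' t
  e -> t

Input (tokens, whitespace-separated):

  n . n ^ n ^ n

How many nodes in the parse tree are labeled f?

[e [e [t [f [p n]]]] . [t [f [p n] ^ [f [p n] ^ [f [p n]]]]]]

4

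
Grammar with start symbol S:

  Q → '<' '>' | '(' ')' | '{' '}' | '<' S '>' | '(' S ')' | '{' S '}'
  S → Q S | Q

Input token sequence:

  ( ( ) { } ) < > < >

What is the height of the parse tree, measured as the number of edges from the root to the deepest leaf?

[S [Q ( [S [Q ( )] [S [Q { }]]] )] [S [Q < >] [S [Q < >]]]]

5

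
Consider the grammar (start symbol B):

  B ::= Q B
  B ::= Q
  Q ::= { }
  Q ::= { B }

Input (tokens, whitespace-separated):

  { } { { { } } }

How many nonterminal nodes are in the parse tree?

8

[B [Q { }] [B [Q { [B [Q { [B [Q { }]] }]] }]]]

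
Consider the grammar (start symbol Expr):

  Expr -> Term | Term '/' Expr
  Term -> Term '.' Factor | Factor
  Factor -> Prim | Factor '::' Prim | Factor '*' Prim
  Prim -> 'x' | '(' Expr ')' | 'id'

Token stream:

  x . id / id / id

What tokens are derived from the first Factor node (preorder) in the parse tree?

[Expr [Term [Term [Factor [Prim x]]] . [Factor [Prim id]]] / [Expr [Term [Factor [Prim id]]] / [Expr [Term [Factor [Prim id]]]]]]

x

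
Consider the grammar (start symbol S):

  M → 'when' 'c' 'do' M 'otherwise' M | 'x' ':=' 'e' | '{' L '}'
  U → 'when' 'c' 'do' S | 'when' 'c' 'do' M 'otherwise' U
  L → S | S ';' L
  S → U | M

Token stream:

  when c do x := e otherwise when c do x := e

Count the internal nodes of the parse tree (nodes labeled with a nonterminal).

[S [U when c do [M x := e] otherwise [U when c do [S [M x := e]]]]]

6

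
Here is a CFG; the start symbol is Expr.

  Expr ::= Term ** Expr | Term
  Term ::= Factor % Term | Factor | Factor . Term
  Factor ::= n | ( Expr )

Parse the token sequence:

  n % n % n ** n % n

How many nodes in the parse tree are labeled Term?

[Expr [Term [Factor n] % [Term [Factor n] % [Term [Factor n]]]] ** [Expr [Term [Factor n] % [Term [Factor n]]]]]

5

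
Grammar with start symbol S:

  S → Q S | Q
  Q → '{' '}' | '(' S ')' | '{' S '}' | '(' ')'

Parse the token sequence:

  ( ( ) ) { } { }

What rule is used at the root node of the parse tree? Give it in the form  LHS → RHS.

[S [Q ( [S [Q ( )]] )] [S [Q { }] [S [Q { }]]]]

S → Q S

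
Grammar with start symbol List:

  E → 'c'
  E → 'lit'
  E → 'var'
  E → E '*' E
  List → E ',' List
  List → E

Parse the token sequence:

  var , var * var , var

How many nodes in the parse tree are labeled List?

[List [E var] , [List [E [E var] * [E var]] , [List [E var]]]]

3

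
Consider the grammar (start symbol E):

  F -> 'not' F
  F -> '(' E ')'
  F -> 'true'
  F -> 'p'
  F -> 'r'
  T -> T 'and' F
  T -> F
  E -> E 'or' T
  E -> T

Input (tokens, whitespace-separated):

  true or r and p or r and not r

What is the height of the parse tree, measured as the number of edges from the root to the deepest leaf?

[E [E [E [T [F true]]] or [T [T [F r]] and [F p]]] or [T [T [F r]] and [F not [F r]]]]

5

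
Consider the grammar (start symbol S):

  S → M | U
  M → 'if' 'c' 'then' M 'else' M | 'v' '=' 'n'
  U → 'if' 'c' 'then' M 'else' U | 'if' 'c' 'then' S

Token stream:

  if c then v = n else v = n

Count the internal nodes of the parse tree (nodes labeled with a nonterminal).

4

[S [M if c then [M v = n] else [M v = n]]]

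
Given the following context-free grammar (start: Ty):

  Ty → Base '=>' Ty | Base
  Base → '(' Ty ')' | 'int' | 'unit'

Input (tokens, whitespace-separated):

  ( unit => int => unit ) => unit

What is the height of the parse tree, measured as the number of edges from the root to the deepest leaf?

6

[Ty [Base ( [Ty [Base unit] => [Ty [Base int] => [Ty [Base unit]]]] )] => [Ty [Base unit]]]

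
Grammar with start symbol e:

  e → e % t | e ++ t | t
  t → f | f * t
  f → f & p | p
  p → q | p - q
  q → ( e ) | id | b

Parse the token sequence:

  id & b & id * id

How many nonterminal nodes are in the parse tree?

15

[e [t [f [f [f [p [q id]]] & [p [q b]]] & [p [q id]]] * [t [f [p [q id]]]]]]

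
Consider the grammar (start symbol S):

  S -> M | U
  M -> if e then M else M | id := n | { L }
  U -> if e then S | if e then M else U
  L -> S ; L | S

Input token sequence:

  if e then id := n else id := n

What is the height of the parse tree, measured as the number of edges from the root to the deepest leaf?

[S [M if e then [M id := n] else [M id := n]]]

3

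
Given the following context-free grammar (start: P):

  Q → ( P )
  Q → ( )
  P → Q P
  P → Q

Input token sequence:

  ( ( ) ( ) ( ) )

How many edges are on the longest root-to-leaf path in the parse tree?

6

[P [Q ( [P [Q ( )] [P [Q ( )] [P [Q ( )]]]] )]]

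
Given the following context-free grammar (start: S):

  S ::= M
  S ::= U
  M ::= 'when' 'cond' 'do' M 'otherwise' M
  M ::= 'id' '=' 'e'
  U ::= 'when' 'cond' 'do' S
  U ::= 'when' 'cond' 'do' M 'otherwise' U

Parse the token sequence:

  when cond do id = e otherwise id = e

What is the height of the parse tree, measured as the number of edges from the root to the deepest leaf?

3

[S [M when cond do [M id = e] otherwise [M id = e]]]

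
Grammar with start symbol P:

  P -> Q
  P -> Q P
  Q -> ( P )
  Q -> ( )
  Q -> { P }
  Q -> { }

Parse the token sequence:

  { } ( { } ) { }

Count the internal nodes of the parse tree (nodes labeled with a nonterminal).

[P [Q { }] [P [Q ( [P [Q { }]] )] [P [Q { }]]]]

8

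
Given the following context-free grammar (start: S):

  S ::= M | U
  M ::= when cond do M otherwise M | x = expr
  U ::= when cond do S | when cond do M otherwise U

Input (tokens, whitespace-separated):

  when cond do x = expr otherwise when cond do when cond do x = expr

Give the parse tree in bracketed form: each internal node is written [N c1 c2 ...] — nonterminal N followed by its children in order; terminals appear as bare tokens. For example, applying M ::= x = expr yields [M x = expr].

[S [U when cond do [M x = expr] otherwise [U when cond do [S [U when cond do [S [M x = expr]]]]]]]

S
U
when cond do M otherwise U
when cond do x = expr otherwise U
when cond do x = expr otherwise when cond do S
when cond do x = expr otherwise when cond do U
when cond do x = expr otherwise when cond do when cond do S
when cond do x = expr otherwise when cond do when cond do M
when cond do x = expr otherwise when cond do when cond do x = expr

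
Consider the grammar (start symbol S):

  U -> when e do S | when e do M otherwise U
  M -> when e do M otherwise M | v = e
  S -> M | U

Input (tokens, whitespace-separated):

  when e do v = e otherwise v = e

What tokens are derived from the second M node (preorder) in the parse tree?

[S [M when e do [M v = e] otherwise [M v = e]]]

v = e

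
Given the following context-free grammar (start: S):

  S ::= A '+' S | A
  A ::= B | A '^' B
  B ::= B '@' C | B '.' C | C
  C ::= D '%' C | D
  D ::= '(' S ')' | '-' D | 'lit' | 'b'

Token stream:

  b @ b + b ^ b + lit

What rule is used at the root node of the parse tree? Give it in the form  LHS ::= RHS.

[S [A [B [B [C [D b]]] @ [C [D b]]]] + [S [A [A [B [C [D b]]]] ^ [B [C [D b]]]] + [S [A [B [C [D lit]]]]]]]

S ::= A '+' S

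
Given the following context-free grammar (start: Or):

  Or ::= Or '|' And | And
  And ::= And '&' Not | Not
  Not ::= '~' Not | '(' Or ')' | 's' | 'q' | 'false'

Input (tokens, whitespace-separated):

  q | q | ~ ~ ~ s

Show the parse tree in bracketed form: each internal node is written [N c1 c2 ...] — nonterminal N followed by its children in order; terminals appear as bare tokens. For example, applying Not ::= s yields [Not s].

Or
Or | And
Or | And | And
And | And | And
Not | And | And
q | And | And
q | Not | And
q | q | And
q | q | Not
q | q | ~ Not
q | q | ~ ~ Not
q | q | ~ ~ ~ Not
q | q | ~ ~ ~ s

[Or [Or [Or [And [Not q]]] | [And [Not q]]] | [And [Not ~ [Not ~ [Not ~ [Not s]]]]]]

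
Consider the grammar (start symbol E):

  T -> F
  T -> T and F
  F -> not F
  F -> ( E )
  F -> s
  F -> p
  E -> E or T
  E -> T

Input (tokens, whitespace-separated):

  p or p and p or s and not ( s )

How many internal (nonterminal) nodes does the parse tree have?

17

[E [E [E [T [F p]]] or [T [T [F p]] and [F p]]] or [T [T [F s]] and [F not [F ( [E [T [F s]]] )]]]]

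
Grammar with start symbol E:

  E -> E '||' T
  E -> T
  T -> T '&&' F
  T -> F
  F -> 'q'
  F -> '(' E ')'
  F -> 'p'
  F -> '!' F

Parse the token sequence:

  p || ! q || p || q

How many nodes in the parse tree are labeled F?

5

[E [E [E [E [T [F p]]] || [T [F ! [F q]]]] || [T [F p]]] || [T [F q]]]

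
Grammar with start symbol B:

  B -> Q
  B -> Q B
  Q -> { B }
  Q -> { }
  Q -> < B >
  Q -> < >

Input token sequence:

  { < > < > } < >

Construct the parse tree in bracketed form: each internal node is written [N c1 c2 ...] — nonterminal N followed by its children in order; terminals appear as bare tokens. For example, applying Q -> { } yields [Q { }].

B
Q B
{ B } B
{ Q B } B
{ < > B } B
{ < > Q } B
{ < > < > } B
{ < > < > } Q
{ < > < > } < >

[B [Q { [B [Q < >] [B [Q < >]]] }] [B [Q < >]]]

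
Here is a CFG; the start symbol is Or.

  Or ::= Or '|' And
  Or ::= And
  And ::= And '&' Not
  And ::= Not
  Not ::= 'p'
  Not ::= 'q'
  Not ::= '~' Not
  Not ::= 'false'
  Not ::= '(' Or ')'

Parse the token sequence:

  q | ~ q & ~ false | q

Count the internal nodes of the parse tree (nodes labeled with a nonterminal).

[Or [Or [Or [And [Not q]]] | [And [And [Not ~ [Not q]]] & [Not ~ [Not false]]]] | [And [Not q]]]

13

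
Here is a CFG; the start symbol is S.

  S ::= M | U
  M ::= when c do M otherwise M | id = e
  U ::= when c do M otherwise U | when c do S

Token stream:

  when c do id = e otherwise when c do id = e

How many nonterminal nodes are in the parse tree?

6

[S [U when c do [M id = e] otherwise [U when c do [S [M id = e]]]]]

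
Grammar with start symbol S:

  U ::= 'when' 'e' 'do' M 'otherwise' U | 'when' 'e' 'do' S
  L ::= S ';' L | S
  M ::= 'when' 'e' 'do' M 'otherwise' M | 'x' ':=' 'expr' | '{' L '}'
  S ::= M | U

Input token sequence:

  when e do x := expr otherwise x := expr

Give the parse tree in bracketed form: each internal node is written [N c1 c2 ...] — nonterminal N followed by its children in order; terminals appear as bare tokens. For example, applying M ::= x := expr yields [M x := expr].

[S [M when e do [M x := expr] otherwise [M x := expr]]]

S
M
when e do M otherwise M
when e do x := expr otherwise M
when e do x := expr otherwise x := expr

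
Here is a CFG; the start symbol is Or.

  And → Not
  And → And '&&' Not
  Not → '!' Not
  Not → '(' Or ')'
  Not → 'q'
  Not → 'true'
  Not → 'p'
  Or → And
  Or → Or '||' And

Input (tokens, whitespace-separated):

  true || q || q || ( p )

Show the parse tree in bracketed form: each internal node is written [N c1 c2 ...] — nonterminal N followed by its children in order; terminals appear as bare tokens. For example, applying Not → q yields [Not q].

Or
Or || And
Or || And || And
Or || And || And || And
And || And || And || And
Not || And || And || And
true || And || And || And
true || Not || And || And
true || q || And || And
true || q || Not || And
true || q || q || And
true || q || q || Not
true || q || q || ( Or )
true || q || q || ( And )
true || q || q || ( Not )
true || q || q || ( p )

[Or [Or [Or [Or [And [Not true]]] || [And [Not q]]] || [And [Not q]]] || [And [Not ( [Or [And [Not p]]] )]]]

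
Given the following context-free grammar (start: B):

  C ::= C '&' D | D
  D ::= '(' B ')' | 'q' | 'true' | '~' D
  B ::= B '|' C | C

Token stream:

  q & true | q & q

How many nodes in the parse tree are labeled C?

4

[B [B [C [C [D q]] & [D true]]] | [C [C [D q]] & [D q]]]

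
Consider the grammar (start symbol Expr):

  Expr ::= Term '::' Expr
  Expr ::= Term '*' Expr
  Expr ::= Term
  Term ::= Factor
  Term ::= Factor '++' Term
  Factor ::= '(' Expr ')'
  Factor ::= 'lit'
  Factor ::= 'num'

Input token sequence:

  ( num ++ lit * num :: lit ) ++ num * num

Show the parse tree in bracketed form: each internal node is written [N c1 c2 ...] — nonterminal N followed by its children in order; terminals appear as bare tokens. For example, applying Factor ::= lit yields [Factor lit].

[Expr [Term [Factor ( [Expr [Term [Factor num] ++ [Term [Factor lit]]] * [Expr [Term [Factor num]] :: [Expr [Term [Factor lit]]]]] )] ++ [Term [Factor num]]] * [Expr [Term [Factor num]]]]

Expr
Term * Expr
Factor ++ Term * Expr
( Expr ) ++ Term * Expr
( Term * Expr ) ++ Term * Expr
( Factor ++ Term * Expr ) ++ Term * Expr
( num ++ Term * Expr ) ++ Term * Expr
( num ++ Factor * Expr ) ++ Term * Expr
( num ++ lit * Expr ) ++ Term * Expr
( num ++ lit * Term :: Expr ) ++ Term * Expr
( num ++ lit * Factor :: Expr ) ++ Term * Expr
( num ++ lit * num :: Expr ) ++ Term * Expr
( num ++ lit * num :: Term ) ++ Term * Expr
( num ++ lit * num :: Factor ) ++ Term * Expr
( num ++ lit * num :: lit ) ++ Term * Expr
( num ++ lit * num :: lit ) ++ Factor * Expr
( num ++ lit * num :: lit ) ++ num * Expr
( num ++ lit * num :: lit ) ++ num * Term
( num ++ lit * num :: lit ) ++ num * Factor
( num ++ lit * num :: lit ) ++ num * num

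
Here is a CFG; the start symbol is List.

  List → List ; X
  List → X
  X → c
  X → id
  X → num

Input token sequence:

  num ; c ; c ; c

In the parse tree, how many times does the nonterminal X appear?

4

[List [List [List [List [X num]] ; [X c]] ; [X c]] ; [X c]]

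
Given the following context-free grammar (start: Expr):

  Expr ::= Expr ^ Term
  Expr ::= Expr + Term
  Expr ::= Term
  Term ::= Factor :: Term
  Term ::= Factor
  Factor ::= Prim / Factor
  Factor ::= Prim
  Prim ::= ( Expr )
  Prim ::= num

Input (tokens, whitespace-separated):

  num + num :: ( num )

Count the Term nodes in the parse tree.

[Expr [Expr [Term [Factor [Prim num]]]] + [Term [Factor [Prim num]] :: [Term [Factor [Prim ( [Expr [Term [Factor [Prim num]]]] )]]]]]

4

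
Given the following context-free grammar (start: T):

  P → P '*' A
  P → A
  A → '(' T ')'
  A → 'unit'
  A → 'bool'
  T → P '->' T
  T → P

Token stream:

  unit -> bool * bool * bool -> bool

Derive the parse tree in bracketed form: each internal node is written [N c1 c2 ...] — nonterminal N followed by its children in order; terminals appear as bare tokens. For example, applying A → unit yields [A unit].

T
P -> T
A -> T
unit -> T
unit -> P -> T
unit -> P * A -> T
unit -> P * A * A -> T
unit -> A * A * A -> T
unit -> bool * A * A -> T
unit -> bool * bool * A -> T
unit -> bool * bool * bool -> T
unit -> bool * bool * bool -> P
unit -> bool * bool * bool -> A
unit -> bool * bool * bool -> bool

[T [P [A unit]] -> [T [P [P [P [A bool]] * [A bool]] * [A bool]] -> [T [P [A bool]]]]]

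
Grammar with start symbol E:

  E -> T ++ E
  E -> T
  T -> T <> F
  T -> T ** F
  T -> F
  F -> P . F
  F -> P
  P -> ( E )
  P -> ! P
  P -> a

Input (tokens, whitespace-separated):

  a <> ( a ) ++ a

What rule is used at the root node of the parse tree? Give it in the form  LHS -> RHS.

[E [T [T [F [P a]]] <> [F [P ( [E [T [F [P a]]]] )]]] ++ [E [T [F [P a]]]]]

E -> T ++ E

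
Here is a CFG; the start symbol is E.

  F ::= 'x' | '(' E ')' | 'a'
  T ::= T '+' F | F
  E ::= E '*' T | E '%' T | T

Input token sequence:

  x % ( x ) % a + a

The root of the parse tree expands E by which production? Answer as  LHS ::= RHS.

E ::= E '%' T

[E [E [E [T [F x]]] % [T [F ( [E [T [F x]]] )]]] % [T [T [F a]] + [F a]]]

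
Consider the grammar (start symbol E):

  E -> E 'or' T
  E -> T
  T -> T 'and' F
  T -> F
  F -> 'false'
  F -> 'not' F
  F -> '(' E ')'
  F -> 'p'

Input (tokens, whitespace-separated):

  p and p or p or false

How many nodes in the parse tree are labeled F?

[E [E [E [T [T [F p]] and [F p]]] or [T [F p]]] or [T [F false]]]

4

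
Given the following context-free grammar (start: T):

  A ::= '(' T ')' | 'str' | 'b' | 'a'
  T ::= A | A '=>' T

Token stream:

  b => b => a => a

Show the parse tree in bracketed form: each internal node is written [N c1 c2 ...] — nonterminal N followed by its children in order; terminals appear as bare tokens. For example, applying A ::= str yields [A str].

T
A => T
b => T
b => A => T
b => b => T
b => b => A => T
b => b => a => T
b => b => a => A
b => b => a => a

[T [A b] => [T [A b] => [T [A a] => [T [A a]]]]]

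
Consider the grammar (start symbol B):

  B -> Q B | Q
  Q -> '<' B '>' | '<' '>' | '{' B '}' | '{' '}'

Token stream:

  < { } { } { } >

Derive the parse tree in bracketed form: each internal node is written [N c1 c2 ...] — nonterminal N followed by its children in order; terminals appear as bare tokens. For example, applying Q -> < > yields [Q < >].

[B [Q < [B [Q { }] [B [Q { }] [B [Q { }]]]] >]]

B
Q
< B >
< Q B >
< { } B >
< { } Q B >
< { } { } B >
< { } { } Q >
< { } { } { } >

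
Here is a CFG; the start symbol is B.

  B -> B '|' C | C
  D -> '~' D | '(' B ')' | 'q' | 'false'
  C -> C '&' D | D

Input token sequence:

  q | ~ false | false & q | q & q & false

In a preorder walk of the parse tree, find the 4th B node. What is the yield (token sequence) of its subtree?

q

[B [B [B [B [C [D q]]] | [C [D ~ [D false]]]] | [C [C [D false]] & [D q]]] | [C [C [C [D q]] & [D q]] & [D false]]]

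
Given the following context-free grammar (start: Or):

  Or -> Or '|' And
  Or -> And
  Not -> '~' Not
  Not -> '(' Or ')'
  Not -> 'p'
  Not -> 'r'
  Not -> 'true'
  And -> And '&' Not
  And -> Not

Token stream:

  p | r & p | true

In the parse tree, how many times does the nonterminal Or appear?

[Or [Or [Or [And [Not p]]] | [And [And [Not r]] & [Not p]]] | [And [Not true]]]

3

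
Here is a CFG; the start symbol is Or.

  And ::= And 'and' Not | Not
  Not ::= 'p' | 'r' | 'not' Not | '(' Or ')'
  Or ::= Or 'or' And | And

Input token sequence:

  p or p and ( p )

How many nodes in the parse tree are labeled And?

4

[Or [Or [And [Not p]]] or [And [And [Not p]] and [Not ( [Or [And [Not p]]] )]]]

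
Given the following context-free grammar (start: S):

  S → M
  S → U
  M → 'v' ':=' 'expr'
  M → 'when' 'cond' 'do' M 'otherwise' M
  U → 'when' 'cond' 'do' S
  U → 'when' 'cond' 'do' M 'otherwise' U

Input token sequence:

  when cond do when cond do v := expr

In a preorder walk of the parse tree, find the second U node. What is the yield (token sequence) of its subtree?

[S [U when cond do [S [U when cond do [S [M v := expr]]]]]]

when cond do v := expr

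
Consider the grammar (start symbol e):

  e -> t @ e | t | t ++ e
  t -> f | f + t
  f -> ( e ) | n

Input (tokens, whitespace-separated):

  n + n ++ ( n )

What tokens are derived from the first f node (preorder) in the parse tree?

[e [t [f n] + [t [f n]]] ++ [e [t [f ( [e [t [f n]]] )]]]]

n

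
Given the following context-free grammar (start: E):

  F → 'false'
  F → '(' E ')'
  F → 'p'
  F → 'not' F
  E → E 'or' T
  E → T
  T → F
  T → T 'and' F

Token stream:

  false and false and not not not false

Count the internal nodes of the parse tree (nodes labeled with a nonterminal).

10

[E [T [T [T [F false]] and [F false]] and [F not [F not [F not [F false]]]]]]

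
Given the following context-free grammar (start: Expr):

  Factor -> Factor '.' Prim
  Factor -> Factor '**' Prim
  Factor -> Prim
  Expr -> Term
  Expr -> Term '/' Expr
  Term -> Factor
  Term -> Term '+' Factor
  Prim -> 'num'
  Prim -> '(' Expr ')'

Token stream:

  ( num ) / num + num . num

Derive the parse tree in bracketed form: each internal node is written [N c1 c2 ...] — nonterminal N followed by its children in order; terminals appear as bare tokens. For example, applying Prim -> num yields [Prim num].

[Expr [Term [Factor [Prim ( [Expr [Term [Factor [Prim num]]]] )]]] / [Expr [Term [Term [Factor [Prim num]]] + [Factor [Factor [Prim num]] . [Prim num]]]]]

Expr
Term / Expr
Factor / Expr
Prim / Expr
( Expr ) / Expr
( Term ) / Expr
( Factor ) / Expr
( Prim ) / Expr
( num ) / Expr
( num ) / Term
( num ) / Term + Factor
( num ) / Factor + Factor
( num ) / Prim + Factor
( num ) / num + Factor
( num ) / num + Factor . Prim
( num ) / num + Prim . Prim
( num ) / num + num . Prim
( num ) / num + num . num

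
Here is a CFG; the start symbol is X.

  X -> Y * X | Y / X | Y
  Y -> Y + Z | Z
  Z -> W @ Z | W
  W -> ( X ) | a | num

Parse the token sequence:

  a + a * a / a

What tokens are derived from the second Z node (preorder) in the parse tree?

a

[X [Y [Y [Z [W a]]] + [Z [W a]]] * [X [Y [Z [W a]]] / [X [Y [Z [W a]]]]]]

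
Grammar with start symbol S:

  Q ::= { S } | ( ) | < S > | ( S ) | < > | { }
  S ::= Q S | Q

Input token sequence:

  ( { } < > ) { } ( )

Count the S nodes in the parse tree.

5

[S [Q ( [S [Q { }] [S [Q < >]]] )] [S [Q { }] [S [Q ( )]]]]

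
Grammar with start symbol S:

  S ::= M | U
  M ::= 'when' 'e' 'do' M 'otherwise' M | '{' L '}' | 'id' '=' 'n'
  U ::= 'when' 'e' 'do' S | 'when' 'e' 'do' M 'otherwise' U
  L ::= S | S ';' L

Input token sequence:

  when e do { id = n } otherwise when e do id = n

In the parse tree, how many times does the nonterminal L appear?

[S [U when e do [M { [L [S [M id = n]]] }] otherwise [U when e do [S [M id = n]]]]]

1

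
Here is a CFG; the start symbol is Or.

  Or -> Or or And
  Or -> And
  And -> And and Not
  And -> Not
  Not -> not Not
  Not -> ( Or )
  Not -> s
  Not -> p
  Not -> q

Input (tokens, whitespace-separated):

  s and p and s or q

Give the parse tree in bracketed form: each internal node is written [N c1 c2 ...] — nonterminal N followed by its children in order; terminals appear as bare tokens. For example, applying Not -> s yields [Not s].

[Or [Or [And [And [And [Not s]] and [Not p]] and [Not s]]] or [And [Not q]]]

Or
Or or And
And or And
And and Not or And
And and Not and Not or And
Not and Not and Not or And
s and Not and Not or And
s and p and Not or And
s and p and s or And
s and p and s or Not
s and p and s or q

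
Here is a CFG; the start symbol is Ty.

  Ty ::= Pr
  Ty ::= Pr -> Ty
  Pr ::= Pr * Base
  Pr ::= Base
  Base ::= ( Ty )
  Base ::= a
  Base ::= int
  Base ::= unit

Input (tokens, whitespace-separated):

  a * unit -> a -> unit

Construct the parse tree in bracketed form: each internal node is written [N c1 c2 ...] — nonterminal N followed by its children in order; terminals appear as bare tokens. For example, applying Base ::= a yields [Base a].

Ty
Pr -> Ty
Pr * Base -> Ty
Base * Base -> Ty
a * Base -> Ty
a * unit -> Ty
a * unit -> Pr -> Ty
a * unit -> Base -> Ty
a * unit -> a -> Ty
a * unit -> a -> Pr
a * unit -> a -> Base
a * unit -> a -> unit

[Ty [Pr [Pr [Base a]] * [Base unit]] -> [Ty [Pr [Base a]] -> [Ty [Pr [Base unit]]]]]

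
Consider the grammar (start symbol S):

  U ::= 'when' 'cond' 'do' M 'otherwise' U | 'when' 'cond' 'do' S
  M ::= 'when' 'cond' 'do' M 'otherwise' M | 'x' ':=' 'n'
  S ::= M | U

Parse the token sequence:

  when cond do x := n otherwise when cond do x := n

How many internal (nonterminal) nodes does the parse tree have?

[S [U when cond do [M x := n] otherwise [U when cond do [S [M x := n]]]]]

6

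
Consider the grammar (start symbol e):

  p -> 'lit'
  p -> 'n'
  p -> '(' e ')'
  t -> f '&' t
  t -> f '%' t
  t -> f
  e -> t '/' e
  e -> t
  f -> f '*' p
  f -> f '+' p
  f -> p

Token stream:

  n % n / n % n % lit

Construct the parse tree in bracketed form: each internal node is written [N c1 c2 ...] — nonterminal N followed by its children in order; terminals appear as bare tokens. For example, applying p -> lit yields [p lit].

[e [t [f [p n]] % [t [f [p n]]]] / [e [t [f [p n]] % [t [f [p n]] % [t [f [p lit]]]]]]]

e
t / e
f % t / e
p % t / e
n % t / e
n % f / e
n % p / e
n % n / e
n % n / t
n % n / f % t
n % n / p % t
n % n / n % t
n % n / n % f % t
n % n / n % p % t
n % n / n % n % t
n % n / n % n % f
n % n / n % n % p
n % n / n % n % lit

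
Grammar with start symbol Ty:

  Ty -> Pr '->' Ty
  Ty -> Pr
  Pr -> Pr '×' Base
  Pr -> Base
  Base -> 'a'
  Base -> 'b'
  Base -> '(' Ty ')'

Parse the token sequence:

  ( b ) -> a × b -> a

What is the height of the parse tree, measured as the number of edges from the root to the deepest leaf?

6

[Ty [Pr [Base ( [Ty [Pr [Base b]]] )]] -> [Ty [Pr [Pr [Base a]] × [Base b]] -> [Ty [Pr [Base a]]]]]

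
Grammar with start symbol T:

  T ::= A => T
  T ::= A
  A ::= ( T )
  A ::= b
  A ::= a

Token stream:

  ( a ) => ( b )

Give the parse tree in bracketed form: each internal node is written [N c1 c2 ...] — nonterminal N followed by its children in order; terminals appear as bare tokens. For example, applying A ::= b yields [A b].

T
A => T
( T ) => T
( A ) => T
( a ) => T
( a ) => A
( a ) => ( T )
( a ) => ( A )
( a ) => ( b )

[T [A ( [T [A a]] )] => [T [A ( [T [A b]] )]]]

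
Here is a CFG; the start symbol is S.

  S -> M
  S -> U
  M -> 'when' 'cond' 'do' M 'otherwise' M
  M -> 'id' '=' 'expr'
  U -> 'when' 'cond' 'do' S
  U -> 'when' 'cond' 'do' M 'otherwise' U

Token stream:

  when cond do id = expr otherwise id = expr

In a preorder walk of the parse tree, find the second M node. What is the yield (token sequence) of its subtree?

[S [M when cond do [M id = expr] otherwise [M id = expr]]]

id = expr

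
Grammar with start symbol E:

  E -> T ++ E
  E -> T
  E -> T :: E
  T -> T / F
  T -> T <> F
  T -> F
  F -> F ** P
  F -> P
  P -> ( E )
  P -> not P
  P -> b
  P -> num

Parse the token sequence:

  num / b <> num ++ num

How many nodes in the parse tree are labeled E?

2

[E [T [T [T [F [P num]]] / [F [P b]]] <> [F [P num]]] ++ [E [T [F [P num]]]]]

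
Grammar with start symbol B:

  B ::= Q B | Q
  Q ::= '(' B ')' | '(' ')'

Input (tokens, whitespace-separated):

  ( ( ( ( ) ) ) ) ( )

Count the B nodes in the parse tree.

5

[B [Q ( [B [Q ( [B [Q ( [B [Q ( )]] )]] )]] )] [B [Q ( )]]]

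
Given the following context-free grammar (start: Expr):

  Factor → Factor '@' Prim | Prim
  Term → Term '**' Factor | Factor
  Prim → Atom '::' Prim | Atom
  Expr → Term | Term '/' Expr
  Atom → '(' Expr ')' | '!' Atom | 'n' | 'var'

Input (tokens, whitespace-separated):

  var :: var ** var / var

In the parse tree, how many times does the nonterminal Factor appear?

3

[Expr [Term [Term [Factor [Prim [Atom var] :: [Prim [Atom var]]]]] ** [Factor [Prim [Atom var]]]] / [Expr [Term [Factor [Prim [Atom var]]]]]]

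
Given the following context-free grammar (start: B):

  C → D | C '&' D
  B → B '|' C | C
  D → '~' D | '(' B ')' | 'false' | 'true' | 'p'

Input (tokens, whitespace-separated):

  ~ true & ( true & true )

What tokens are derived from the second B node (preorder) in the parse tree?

[B [C [C [D ~ [D true]]] & [D ( [B [C [C [D true]] & [D true]]] )]]]

true & true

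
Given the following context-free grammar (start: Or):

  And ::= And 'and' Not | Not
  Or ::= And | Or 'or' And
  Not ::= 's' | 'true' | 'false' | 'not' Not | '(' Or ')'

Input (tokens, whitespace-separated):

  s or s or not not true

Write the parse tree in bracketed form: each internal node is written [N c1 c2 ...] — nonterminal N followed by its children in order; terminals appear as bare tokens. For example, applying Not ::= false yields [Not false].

[Or [Or [Or [And [Not s]]] or [And [Not s]]] or [And [Not not [Not not [Not true]]]]]

Or
Or or And
Or or And or And
And or And or And
Not or And or And
s or And or And
s or Not or And
s or s or And
s or s or Not
s or s or not Not
s or s or not not Not
s or s or not not true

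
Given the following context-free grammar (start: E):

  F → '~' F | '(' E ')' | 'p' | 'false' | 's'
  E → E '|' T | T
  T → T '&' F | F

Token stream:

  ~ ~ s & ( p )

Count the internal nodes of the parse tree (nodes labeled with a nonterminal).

[E [T [T [F ~ [F ~ [F s]]]] & [F ( [E [T [F p]]] )]]]

10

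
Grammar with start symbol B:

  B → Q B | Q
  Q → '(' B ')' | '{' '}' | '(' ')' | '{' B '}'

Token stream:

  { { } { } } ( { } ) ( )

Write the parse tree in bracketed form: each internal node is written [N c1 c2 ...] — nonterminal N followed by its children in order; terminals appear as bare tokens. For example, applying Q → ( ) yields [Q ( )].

[B [Q { [B [Q { }] [B [Q { }]]] }] [B [Q ( [B [Q { }]] )] [B [Q ( )]]]]

B
Q B
{ B } B
{ Q B } B
{ { } B } B
{ { } Q } B
{ { } { } } B
{ { } { } } Q B
{ { } { } } ( B ) B
{ { } { } } ( Q ) B
{ { } { } } ( { } ) B
{ { } { } } ( { } ) Q
{ { } { } } ( { } ) ( )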